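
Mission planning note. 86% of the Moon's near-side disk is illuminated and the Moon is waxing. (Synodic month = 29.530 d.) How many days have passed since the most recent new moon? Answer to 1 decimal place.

cos θ = 1 − 2f = -0.720, giving a principal value of 136.1°.
Before full moon the principal value applies: θ = 136.1°.
That fraction of the synodic month is 136.1/360 × 29.530 d ≈ 11.16 d.

11.2 days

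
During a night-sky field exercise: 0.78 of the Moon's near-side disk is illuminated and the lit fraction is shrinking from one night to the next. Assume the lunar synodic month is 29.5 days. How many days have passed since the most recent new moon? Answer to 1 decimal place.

cos θ = 1 − 2f = -0.560, giving a principal value of 124.1°.
A waning Moon lies in 180°–360°, so θ = 360° − 124.1° = 235.9°.
At 360°/29.5 d per day, 235.9° corresponds to 19.33 days.

19.3 days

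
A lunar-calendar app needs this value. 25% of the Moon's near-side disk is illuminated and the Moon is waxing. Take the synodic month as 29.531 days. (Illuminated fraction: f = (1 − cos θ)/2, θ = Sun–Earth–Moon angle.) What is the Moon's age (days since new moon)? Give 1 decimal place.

From f = (1 − cos θ)/2: cos θ = 1 − 2×0.25 = 0.500; arccos → 60.0°.
The Moon is waxing (0°–180°), so θ = 60.0° directly.
That fraction of the synodic month is 60.0/360 × 29.531 d ≈ 4.92 d.

4.9 days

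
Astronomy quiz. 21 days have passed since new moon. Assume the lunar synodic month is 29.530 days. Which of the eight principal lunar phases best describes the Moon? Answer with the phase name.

θ ≈ 360° × 21/29.530 = 256°, which falls in the last quarter sector.

last quarter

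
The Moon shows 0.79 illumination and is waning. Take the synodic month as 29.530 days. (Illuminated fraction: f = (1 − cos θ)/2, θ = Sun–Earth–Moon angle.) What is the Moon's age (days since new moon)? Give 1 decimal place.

Invert f = (1 − cos θ)/2 to get cos θ = 1 − 2(0.79) = -0.580, hence θ₀ = arccos -0.580 = 125.5°.
Waning ⇒ past full, so θ = 360° − 125.5° = 234.5°.
Age = 29.530 × 234.5°/360° ≈ 19.24 days.

19.2 days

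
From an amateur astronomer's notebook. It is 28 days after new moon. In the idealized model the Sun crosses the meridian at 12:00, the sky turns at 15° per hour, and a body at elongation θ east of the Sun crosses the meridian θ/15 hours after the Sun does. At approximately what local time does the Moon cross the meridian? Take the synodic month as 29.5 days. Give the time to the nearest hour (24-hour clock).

The Moon has covered 28/29.5 of its cycle, so θ ≈ 360° × 28/29.5 = 341.7°.
Delay after the Sun = 341.7° / (15°/h) ≈ 22.78 h.
12:00 + 22.78 h ≈ 10:47 → 11:00 to the nearest hour.

11:00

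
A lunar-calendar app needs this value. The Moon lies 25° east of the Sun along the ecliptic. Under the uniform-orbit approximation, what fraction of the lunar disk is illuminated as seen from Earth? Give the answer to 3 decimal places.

cos 25° = 0.906, so f = (1 − 0.906)/2 = 0.047.

0.047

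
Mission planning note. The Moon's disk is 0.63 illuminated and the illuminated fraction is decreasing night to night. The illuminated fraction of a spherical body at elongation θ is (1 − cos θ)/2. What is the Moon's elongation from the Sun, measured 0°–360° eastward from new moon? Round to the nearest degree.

255°

Invert f = (1 − cos θ)/2 to get cos θ = 1 − 2(0.63) = -0.260, hence θ₀ = arccos -0.260 = 105.1°.
A waning Moon lies in 180°–360°, so θ = 360° − 105.1° = 254.9°.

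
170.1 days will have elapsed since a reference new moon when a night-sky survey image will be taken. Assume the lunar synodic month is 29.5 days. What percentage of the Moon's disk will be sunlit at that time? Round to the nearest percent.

45%

Reduce mod P: 170.1 − 5×29.5 = 22.60 d into the current lunation.
Phase angle: θ = 360°·(22.60 d)/(29.5 d) = 275.8°.
Illuminated fraction = (1 − cos 275.8°)/2 = (1 − 0.101)/2 ≈ 0.450, so 45%.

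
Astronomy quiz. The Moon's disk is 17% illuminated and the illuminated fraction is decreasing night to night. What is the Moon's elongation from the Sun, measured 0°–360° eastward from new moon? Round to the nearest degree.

311°

From f = (1 − cos θ)/2: cos θ = 1 − 2×0.17 = 0.660; arccos → 48.7°.
Since the Moon is past full (waning), take the reflex angle: θ = 360° − 48.7° = 311.3°.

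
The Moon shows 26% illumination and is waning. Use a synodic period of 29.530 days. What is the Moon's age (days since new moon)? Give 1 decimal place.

cos θ = 1 − 2f = 0.480, giving a principal value of 61.3°.
A waning Moon lies in 180°–360°, so θ = 360° − 61.3° = 298.7°.
At 360°/29.530 d per day, 298.7° corresponds to 24.50 days.

24.5 days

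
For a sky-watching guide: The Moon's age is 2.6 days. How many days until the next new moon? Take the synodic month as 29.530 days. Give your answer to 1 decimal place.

26.9 days

The next new moon completes the synodic month: 29.530 − 2.6 = 26.930 days.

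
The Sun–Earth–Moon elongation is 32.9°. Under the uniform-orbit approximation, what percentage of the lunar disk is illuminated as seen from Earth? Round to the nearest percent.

Half-versine of 32.9°: (1 − 0.840)/2 = 0.080, i.e. 8%.

8%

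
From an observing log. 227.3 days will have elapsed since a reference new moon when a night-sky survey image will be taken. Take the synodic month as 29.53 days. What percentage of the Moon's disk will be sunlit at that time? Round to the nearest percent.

66%

Reduce mod P: 227.3 − 7×29.53 = 20.59 d into the current lunation.
Elongation θ = 360° × 20.59/29.53 ≈ 251.0°.
cos 251.0° = (-0.325), so f = (1 − (-0.325))/2 = 0.663, so 66%.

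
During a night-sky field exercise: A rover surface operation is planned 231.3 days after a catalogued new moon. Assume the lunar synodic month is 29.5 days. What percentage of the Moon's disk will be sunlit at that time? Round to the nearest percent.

23%

231.3/29.5 = 7.841 lunations, so 7 complete cycles and 24.80 d into the next.
The Moon has covered 24.80/29.5 of its cycle, so θ ≈ 360° × 24.80/29.5 = 302.6°.
Illuminated fraction = (1 − cos 302.6°)/2 = (1 − 0.539)/2 ≈ 0.230, so 23%.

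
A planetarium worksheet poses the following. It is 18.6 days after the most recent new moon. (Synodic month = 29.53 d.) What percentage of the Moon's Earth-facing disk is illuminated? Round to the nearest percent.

The Moon has covered 18.6/29.53 of its cycle, so θ ≈ 360° × 18.6/29.53 = 226.8°.
With cos θ = (-0.685), the lit fraction is (1 − (-0.685))/2 ≈ 0.843, so 84%.

84%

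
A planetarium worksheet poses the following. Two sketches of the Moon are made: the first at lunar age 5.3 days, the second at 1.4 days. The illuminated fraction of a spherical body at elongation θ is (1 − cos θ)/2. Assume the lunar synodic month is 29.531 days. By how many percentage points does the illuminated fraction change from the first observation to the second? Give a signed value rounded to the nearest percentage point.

First observation: θ = 360°·5.3/29.531 = 64.6°, so f = 0.286.
Second observation: θ = 17.1°, f = 0.022.
Δf = 0.022 − 0.286 = -0.264, i.e. -26 pp.

-26 percentage points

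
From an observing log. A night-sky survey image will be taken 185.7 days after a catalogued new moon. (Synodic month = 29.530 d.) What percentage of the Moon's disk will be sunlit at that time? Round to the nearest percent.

185.7/29.530 = 6.289 lunations, so 6 complete cycles and 8.52 d into the next.
Phase angle: θ = 360°·(8.52 d)/(29.530 d) = 103.9°.
cos 103.9° = (-0.240), so f = (1 − (-0.240))/2 = 0.620, so 62%.

62%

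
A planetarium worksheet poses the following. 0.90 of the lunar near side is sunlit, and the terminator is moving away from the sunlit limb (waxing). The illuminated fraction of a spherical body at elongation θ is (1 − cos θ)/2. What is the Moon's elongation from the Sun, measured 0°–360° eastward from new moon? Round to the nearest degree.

Invert f = (1 − cos θ)/2 to get cos θ = 1 − 2(0.90) = -0.800, hence θ₀ = arccos -0.800 = 143.1°.
The Moon is waxing (0°–180°), so θ = 143.1° directly.

143°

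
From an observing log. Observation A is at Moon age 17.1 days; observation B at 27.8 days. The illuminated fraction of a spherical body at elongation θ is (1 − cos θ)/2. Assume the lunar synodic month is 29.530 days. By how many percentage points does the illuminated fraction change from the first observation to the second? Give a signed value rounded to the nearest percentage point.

θ₁ = 360° × 17.1/29.530 = 208.5°, f₁ = (1 − cos θ₁)/2 = 0.940.
θ₂ = 360° × 27.8/29.530 = 338.9°, f₂ = (1 − cos θ₂)/2 = 0.033.
Change = f₂ − f₁ = -0.906 → -91 percentage points.

-91 pp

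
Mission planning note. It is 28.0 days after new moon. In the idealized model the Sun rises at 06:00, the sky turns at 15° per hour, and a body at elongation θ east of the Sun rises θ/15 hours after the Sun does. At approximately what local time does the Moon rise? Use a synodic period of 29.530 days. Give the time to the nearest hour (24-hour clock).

05:00

Phase angle: θ = 360°·(28.0 d)/(29.530 d) = 341.3°.
At 15° of sky rotation per hour, 341.3° corresponds to a 22.76 h lag.
06:00 + 22.76 h ≈ 04:45 → 05:00 to the nearest hour.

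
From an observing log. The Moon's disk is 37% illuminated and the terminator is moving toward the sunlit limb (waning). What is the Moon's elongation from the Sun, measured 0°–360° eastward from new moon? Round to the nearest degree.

285°

From f = (1 − cos θ)/2: cos θ = 1 − 2×0.37 = 0.260; arccos → 74.9°.
Since the Moon is past full (waning), take the reflex angle: θ = 360° − 74.9° = 285.1°.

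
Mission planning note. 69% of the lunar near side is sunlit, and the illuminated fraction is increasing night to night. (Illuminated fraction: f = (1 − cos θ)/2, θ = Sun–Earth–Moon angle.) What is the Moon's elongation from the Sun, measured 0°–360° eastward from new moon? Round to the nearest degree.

112°

cos θ = 1 − 2f = -0.380, giving a principal value of 112.3°.
The Moon is waxing (0°–180°), so θ = 112.3° directly.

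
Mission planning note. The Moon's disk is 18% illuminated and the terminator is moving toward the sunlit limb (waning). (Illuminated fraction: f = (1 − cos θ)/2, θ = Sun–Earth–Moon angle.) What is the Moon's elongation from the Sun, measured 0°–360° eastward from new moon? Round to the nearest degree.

cos θ = 1 − 2f = 0.640, giving a principal value of 50.2°.
Waning ⇒ past full, so θ = 360° − 50.2° = 309.8°.

310°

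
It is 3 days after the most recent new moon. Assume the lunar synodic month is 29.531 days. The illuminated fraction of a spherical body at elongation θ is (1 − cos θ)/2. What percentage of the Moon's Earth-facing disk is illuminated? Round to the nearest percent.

The Moon has covered 3/29.531 of its cycle, so θ ≈ 360° × 3/29.531 = 36.6°.
cos 36.6° = 0.803, so f = (1 − 0.803)/2 = 0.098, so 10%.

10%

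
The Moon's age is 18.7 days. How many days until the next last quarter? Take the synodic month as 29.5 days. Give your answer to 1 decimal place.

Last quarter is 0.75 of the way through the cycle: age 0.75 × 29.5 = 22.125 d.
That is 22.125 − 18.7 = 3.425 days ahead.

3.4 days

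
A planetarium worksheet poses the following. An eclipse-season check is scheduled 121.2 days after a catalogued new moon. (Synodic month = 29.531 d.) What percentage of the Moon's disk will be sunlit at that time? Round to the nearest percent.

10%

121.2 d spans 4 complete synodic months (4 × 29.531 = 118.12 d) plus 3.08 d.
Elongation θ = 360° × 3.08/29.531 ≈ 37.5°.
cos 37.5° = 0.793, so f = (1 − 0.793)/2 = 0.103, so 10%.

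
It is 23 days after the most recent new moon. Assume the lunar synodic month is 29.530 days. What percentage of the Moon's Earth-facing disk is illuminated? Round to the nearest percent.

Elongation θ = 360° × 23/29.530 ≈ 280.4°.
cos 280.4° = 0.180, so f = (1 − 0.180)/2 = 0.410, so 41%.

41%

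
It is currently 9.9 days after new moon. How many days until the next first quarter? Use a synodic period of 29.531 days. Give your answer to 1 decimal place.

27.0 days

First quarter occurs at elongation 90°, i.e. at age 29.531 × 90/360 = 7.383 d.
This lunation's first quarter (7.383 d) has passed, so add one period: 36.914 − 9.9 = 27.014 days.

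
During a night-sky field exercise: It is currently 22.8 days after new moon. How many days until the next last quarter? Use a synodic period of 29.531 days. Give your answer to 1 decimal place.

28.9 days

Last quarter occurs at elongation 270°, i.e. at age 29.531 × 270/360 = 22.148 d.
Already past this cycle's last quarter; the next is at 22.148 + 29.531 = 51.679 d, so 51.679 − 22.8 = 28.879 days.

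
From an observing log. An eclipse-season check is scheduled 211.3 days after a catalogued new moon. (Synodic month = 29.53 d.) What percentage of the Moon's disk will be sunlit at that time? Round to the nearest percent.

22%

211.3 d spans 7 complete synodic months (7 × 29.53 = 206.71 d) plus 4.59 d.
Elongation θ = 360° × 4.59/29.53 ≈ 56.0°.
With cos θ = 0.560, the lit fraction is (1 − 0.560)/2 ≈ 0.220, so 22%.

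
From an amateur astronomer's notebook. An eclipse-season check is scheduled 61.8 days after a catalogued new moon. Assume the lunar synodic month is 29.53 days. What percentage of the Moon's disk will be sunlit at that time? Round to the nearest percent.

8%

Reduce mod P: 61.8 − 2×29.53 = 2.74 d into the current lunation.
Elongation θ = 360° × 2.74/29.53 ≈ 33.4°.
Illuminated fraction = (1 − cos 33.4°)/2 = (1 − 0.835)/2 ≈ 0.083, so 8%.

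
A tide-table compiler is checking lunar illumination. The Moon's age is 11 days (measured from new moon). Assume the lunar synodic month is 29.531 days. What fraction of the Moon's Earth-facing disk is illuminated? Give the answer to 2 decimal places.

Phase angle: θ = 360°·(11 d)/(29.531 d) = 134.1°.
With cos θ = (-0.696), the lit fraction is (1 − (-0.696))/2 ≈ 0.848.

0.85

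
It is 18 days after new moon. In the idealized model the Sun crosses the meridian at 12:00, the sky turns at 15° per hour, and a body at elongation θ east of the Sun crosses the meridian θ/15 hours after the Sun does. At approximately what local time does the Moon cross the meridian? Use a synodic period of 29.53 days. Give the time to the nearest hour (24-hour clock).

03:00

Phase angle: θ = 360°·(18 d)/(29.53 d) = 219.4°.
Delay after the Sun = 219.4° / (15°/h) ≈ 14.63 h.
12:00 + 14.63 h ≈ 02:38 → 03:00 to the nearest hour.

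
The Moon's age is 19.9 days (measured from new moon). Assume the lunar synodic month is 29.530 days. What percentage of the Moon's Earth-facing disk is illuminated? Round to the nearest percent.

The Moon has covered 19.9/29.530 of its cycle, so θ ≈ 360° × 19.9/29.530 = 242.6°.
With cos θ = (-0.460), the lit fraction is (1 − (-0.460))/2 ≈ 0.730, so 73%.

73%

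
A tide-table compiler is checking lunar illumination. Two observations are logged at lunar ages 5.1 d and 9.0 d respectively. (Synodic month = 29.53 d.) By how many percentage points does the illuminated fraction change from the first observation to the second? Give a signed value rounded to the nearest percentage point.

+40 percentage points

First observation: θ = 360°·5.1/29.53 = 62.2°, so f = 0.267.
Second observation: θ = 109.7°, f = 0.669.
Δf = 0.669 − 0.267 = +0.402, i.e. +40 pp.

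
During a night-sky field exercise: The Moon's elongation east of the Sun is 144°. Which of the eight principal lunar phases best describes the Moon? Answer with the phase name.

waxing gibbous

144° lies in the waxing gibbous sector of the 8-phase cycle.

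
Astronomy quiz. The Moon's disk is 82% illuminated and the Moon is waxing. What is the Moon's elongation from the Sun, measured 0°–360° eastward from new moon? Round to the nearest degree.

From f = (1 − cos θ)/2: cos θ = 1 − 2×0.82 = -0.640; arccos → 129.8°.
Before full moon the principal value applies: θ = 129.8°.

130°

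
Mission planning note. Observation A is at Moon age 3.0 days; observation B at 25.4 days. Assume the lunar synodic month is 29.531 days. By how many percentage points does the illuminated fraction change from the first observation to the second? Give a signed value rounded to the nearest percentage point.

+8 percentage points

θ₁ = 360° × 3.0/29.531 = 36.6°, f₁ = (1 − cos θ₁)/2 = 0.098.
θ₂ = 360° × 25.4/29.531 = 309.6°, f₂ = (1 − cos θ₂)/2 = 0.181.
Change = f₂ − f₁ = +0.083 → +8 percentage points.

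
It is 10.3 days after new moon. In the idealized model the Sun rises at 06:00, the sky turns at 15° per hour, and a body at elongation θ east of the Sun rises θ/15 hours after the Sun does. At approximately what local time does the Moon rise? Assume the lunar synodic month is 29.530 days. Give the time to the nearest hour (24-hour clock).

14:00

Phase angle: θ = 360°·(10.3 d)/(29.530 d) = 125.6°.
The Moon trails the Sun by θ/15 = 125.6/15 ≈ 8.37 hours.
06:00 + 8.37 h ≈ 14:22 → 14:00 to the nearest hour.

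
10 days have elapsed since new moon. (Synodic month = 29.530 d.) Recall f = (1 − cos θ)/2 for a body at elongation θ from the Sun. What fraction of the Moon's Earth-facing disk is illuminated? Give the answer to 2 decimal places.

The Moon has covered 10/29.530 of its cycle, so θ ≈ 360° × 10/29.530 = 121.9°.
cos 121.9° = (-0.529), so f = (1 − (-0.529))/2 = 0.764.

0.76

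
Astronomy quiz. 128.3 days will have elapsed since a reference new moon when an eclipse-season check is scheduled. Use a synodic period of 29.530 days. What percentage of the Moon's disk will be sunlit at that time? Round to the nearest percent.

78%

128.3/29.530 = 4.345 lunations, so 4 complete cycles and 10.18 d into the next.
Elongation θ = 360° × 10.18/29.530 ≈ 124.1°.
cos 124.1° = (-0.561), so f = (1 − (-0.561))/2 = 0.780, so 78%.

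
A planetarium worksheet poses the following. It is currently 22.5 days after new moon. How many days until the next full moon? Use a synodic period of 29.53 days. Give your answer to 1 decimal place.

Full moon is 0.5 of the way through the cycle: age 0.5 × 29.53 = 14.765 d.
Already past this cycle's full moon; the next is at 14.765 + 29.53 = 44.295 d, so 44.295 − 22.5 = 21.795 days.

21.8 days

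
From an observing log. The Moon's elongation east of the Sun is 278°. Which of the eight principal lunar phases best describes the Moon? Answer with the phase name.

last quarter

The last quarter sector spans roughly 248°–292°; 278° falls inside it.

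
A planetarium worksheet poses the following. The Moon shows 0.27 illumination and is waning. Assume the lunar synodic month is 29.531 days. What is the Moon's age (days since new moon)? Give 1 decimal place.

24.4 days

cos θ = 1 − 2f = 0.460, giving a principal value of 62.6°.
Since the Moon is past full (waning), take the reflex angle: θ = 360° − 62.6° = 297.4°.
At 360°/29.531 d per day, 297.4° corresponds to 24.39 days.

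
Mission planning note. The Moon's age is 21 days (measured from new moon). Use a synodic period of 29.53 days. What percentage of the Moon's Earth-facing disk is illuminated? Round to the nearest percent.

Elongation θ = 360° × 21/29.53 ≈ 256.0°.
cos 256.0° = (-0.242), so f = (1 − (-0.242))/2 = 0.621, so 62%.

62%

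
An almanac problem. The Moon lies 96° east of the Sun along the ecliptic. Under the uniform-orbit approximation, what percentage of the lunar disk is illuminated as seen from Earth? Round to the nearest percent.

55%

f = (1 − cos 96°)/2 = (1 − (-0.105))/2 ≈ 0.552, i.e. 55%.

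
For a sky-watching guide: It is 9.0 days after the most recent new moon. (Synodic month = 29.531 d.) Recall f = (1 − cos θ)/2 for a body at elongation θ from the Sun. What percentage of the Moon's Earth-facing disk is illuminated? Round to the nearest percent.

67%

Elongation θ = 360° × 9.0/29.531 ≈ 109.7°.
cos 109.7° = (-0.337), so f = (1 − (-0.337))/2 = 0.669, so 67%.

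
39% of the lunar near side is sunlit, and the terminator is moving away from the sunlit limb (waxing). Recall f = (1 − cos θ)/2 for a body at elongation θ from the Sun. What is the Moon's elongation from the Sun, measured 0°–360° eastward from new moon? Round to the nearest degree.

cos θ = 1 − 2f = 0.220, giving a principal value of 77.3°.
The Moon is waxing (0°–180°), so θ = 77.3° directly.

77°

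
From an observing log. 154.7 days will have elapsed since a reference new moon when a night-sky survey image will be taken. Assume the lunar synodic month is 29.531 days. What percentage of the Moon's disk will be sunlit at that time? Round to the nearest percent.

46%

Reduce mod P: 154.7 − 5×29.531 = 7.04 d into the current lunation.
The Moon has covered 7.04/29.531 of its cycle, so θ ≈ 360° × 7.04/29.531 = 85.9°.
Illuminated fraction = (1 − cos 85.9°)/2 = (1 − 0.072)/2 ≈ 0.464, so 46%.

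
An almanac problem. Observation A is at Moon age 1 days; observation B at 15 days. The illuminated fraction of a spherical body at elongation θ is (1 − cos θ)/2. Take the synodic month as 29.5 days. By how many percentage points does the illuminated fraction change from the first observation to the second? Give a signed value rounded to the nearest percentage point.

θ₁ = 360° × 1/29.5 = 12.2°, f₁ = (1 − cos θ₁)/2 = 0.011.
θ₂ = 360° × 15/29.5 = 183.1°, f₂ = (1 − cos θ₂)/2 = 0.999.
Change = f₂ − f₁ = +0.988 → +99 percentage points.

+99 pp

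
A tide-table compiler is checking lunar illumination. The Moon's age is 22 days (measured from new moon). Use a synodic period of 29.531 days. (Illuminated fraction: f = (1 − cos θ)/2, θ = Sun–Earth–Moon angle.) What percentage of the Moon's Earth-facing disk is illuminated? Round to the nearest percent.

Phase angle: θ = 360°·(22 d)/(29.531 d) = 268.2°.
cos 268.2° = (-0.032), so f = (1 − (-0.032))/2 = 0.516, so 52%.

52%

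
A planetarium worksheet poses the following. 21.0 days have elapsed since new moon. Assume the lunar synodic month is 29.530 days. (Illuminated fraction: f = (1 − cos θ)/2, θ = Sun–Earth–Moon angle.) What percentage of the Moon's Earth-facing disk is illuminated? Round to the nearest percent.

Phase angle: θ = 360°·(21.0 d)/(29.530 d) = 256.0°.
Illuminated fraction = (1 − cos 256.0°)/2 = (1 − (-0.242))/2 ≈ 0.621, so 62%.

62%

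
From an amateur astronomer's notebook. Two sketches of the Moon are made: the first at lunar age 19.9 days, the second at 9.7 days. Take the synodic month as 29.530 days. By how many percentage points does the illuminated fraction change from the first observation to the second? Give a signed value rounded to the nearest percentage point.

+1 pp

First observation: θ = 360°·19.9/29.530 = 242.6°, so f = 0.730.
Second observation: θ = 118.3°, f = 0.737.
Δf = 0.737 − 0.730 = +0.007, i.e. +1 pp.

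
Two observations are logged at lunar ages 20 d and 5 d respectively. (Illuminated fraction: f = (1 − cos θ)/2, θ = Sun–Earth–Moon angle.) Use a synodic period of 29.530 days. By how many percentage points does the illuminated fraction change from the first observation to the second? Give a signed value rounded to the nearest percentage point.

-46 pp

First observation: θ = 360°·20/29.530 = 243.8°, so f = 0.721.
Second observation: θ = 61.0°, f = 0.257.
Δf = 0.257 − 0.721 = -0.463, i.e. -46 pp.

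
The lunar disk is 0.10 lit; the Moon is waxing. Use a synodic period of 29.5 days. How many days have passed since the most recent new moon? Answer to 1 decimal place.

3.0 days

From f = (1 − cos θ)/2: cos θ = 1 − 2×0.10 = 0.800; arccos → 36.9°.
Waxing ⇒ before full, so θ = 36.9°.
That fraction of the synodic month is 36.9/360 × 29.5 d ≈ 3.02 d.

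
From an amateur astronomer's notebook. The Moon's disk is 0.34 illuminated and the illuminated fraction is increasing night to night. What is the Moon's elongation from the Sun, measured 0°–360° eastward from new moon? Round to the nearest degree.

Invert f = (1 − cos θ)/2 to get cos θ = 1 − 2(0.34) = 0.320, hence θ₀ = arccos 0.320 = 71.3°.
The Moon is waxing (0°–180°), so θ = 71.3° directly.

71°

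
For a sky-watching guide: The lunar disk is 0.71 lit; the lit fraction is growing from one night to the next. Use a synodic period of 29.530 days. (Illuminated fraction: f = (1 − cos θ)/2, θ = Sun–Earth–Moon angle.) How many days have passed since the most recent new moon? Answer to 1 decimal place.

From f = (1 − cos θ)/2: cos θ = 1 − 2×0.71 = -0.420; arccos → 114.8°.
Before full moon the principal value applies: θ = 114.8°.
At 360°/29.530 d per day, 114.8° corresponds to 9.42 days.

9.4 days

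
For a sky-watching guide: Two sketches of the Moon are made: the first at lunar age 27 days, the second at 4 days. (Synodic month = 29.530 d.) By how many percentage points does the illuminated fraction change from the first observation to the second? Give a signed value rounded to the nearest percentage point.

θ₁ = 360° × 27/29.530 = 329.2°, f₁ = (1 − cos θ₁)/2 = 0.071.
θ₂ = 360° × 4/29.530 = 48.8°, f₂ = (1 − cos θ₂)/2 = 0.170.
Change = f₂ − f₁ = +0.100 → +10 percentage points.

+10 percentage points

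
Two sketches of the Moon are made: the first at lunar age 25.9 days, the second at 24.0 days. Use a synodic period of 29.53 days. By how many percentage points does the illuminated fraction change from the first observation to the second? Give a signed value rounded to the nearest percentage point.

+17 percentage points

First observation: θ = 360°·25.9/29.53 = 315.7°, so f = 0.142.
Second observation: θ = 292.6°, f = 0.308.
Δf = 0.308 − 0.142 = +0.166, i.e. +17 pp.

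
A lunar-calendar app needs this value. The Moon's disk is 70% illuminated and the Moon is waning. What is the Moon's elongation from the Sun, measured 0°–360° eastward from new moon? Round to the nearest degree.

246°

Invert f = (1 − cos θ)/2 to get cos θ = 1 − 2(0.70) = -0.400, hence θ₀ = arccos -0.400 = 113.6°.
A waning Moon lies in 180°–360°, so θ = 360° − 113.6° = 246.4°.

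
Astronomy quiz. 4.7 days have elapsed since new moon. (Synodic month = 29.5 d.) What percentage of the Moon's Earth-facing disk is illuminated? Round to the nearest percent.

The Moon has covered 4.7/29.5 of its cycle, so θ ≈ 360° × 4.7/29.5 = 57.4°.
cos 57.4° = 0.539, so f = (1 − 0.539)/2 = 0.230, so 23%.

23%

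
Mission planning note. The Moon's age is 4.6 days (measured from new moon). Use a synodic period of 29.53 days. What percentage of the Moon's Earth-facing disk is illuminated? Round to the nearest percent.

22%

The Moon has covered 4.6/29.53 of its cycle, so θ ≈ 360° × 4.6/29.53 = 56.1°.
cos 56.1° = 0.558, so f = (1 − 0.558)/2 = 0.221, so 22%.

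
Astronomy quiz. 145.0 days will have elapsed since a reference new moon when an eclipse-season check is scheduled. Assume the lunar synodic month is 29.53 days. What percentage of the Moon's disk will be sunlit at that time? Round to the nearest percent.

8%

Reduce mod P: 145.0 − 4×29.53 = 26.88 d into the current lunation.
The Moon has covered 26.88/29.53 of its cycle, so θ ≈ 360° × 26.88/29.53 = 327.7°.
cos 327.7° = 0.845, so f = (1 − 0.845)/2 = 0.077, so 8%.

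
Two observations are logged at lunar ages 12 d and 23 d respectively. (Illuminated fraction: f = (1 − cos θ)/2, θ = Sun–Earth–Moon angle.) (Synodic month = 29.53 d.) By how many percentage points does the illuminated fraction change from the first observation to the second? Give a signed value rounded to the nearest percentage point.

-51 pp

First observation: θ = 360°·12/29.53 = 146.3°, so f = 0.916.
Second observation: θ = 280.4°, f = 0.410.
Δf = 0.410 − 0.916 = -0.506, i.e. -51 pp.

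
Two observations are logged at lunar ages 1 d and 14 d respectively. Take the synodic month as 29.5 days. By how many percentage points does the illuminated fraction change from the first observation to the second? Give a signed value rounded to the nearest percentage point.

First observation: θ = 360°·1/29.5 = 12.2°, so f = 0.011.
Second observation: θ = 170.8°, f = 0.994.
Δf = 0.994 − 0.011 = +0.982, i.e. +98 pp.

+98 pp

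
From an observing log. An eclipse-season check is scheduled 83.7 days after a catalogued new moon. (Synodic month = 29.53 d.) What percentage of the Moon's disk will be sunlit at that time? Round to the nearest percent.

25%

83.7 d spans 2 complete synodic months (2 × 29.53 = 59.06 d) plus 24.64 d.
Phase angle: θ = 360°·(24.64 d)/(29.53 d) = 300.4°.
With cos θ = 0.506, the lit fraction is (1 − 0.506)/2 ≈ 0.247, so 25%.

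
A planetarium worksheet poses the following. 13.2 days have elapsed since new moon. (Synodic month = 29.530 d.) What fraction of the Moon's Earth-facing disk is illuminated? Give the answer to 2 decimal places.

0.97

The Moon has covered 13.2/29.530 of its cycle, so θ ≈ 360° × 13.2/29.530 = 160.9°.
Illuminated fraction = (1 − cos 160.9°)/2 = (1 − (-0.945))/2 ≈ 0.973.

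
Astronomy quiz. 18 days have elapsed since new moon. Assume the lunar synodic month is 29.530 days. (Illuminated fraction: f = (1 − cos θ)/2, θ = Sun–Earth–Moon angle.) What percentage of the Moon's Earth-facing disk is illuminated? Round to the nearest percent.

89%

Phase angle: θ = 360°·(18 d)/(29.530 d) = 219.4°.
Illuminated fraction = (1 − cos 219.4°)/2 = (1 − (-0.772))/2 ≈ 0.886, so 89%.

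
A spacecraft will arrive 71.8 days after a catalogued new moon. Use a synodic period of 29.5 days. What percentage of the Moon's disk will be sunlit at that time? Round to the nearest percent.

96%

71.8 d spans 2 complete synodic months (2 × 29.5 = 59.00 d) plus 12.80 d.
The Moon has covered 12.80/29.5 of its cycle, so θ ≈ 360° × 12.80/29.5 = 156.2°.
cos 156.2° = (-0.915), so f = (1 − (-0.915))/2 = 0.957, so 96%.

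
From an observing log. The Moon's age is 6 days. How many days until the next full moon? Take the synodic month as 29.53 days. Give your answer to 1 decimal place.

Full moon is 0.5 of the way through the cycle: age 0.5 × 29.53 = 14.765 d.
So 8.765 days remain (14.765 − 6).

8.8 days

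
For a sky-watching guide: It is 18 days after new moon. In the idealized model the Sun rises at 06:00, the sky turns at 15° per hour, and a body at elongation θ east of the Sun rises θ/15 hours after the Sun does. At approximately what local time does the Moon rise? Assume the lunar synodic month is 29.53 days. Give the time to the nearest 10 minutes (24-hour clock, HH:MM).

20:40

Elongation θ = 360° × 18/29.53 ≈ 219.4°.
The Moon trails the Sun by θ/15 = 219.4/15 ≈ 14.63 hours.
06:00 + 14.629 h ≈ 20:38 → 20:40 to the nearest ten minutes.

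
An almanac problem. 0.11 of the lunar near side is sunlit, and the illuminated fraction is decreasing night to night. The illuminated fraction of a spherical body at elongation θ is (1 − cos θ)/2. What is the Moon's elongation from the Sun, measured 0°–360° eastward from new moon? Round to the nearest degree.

cos θ = 1 − 2f = 0.780, giving a principal value of 38.7°.
Waning ⇒ past full, so θ = 360° − 38.7° = 321.3°.

321°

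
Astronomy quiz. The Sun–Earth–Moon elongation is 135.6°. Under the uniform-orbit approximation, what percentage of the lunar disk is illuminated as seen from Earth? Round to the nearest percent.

f = (1 − cos 135.6°)/2 = (1 − (-0.714))/2 ≈ 0.857, i.e. 86%.

86%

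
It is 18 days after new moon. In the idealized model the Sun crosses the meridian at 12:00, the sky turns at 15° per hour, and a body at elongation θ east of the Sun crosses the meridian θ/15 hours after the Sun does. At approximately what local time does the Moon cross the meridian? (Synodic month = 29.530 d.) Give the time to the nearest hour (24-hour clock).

03:00

Elongation θ = 360° × 18/29.530 ≈ 219.4°.
The Moon trails the Sun by θ/15 = 219.4/15 ≈ 14.63 hours.
12:00 + 14.63 h ≈ 02:38 → 03:00 to the nearest hour.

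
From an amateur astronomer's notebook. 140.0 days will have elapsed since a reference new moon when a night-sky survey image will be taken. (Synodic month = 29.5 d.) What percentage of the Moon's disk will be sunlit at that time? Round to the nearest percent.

51%

140.0/29.5 = 4.746 lunations, so 4 complete cycles and 22.00 d into the next.
Phase angle: θ = 360°·(22.00 d)/(29.5 d) = 268.5°.
Illuminated fraction = (1 − cos 268.5°)/2 = (1 − (-0.027))/2 ≈ 0.513, so 51%.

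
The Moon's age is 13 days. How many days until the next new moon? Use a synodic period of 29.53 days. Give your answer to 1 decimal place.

One full lunation from the last new moon is 29.53 d; remaining = 29.53 − 13 = 16.530 d.

16.5 days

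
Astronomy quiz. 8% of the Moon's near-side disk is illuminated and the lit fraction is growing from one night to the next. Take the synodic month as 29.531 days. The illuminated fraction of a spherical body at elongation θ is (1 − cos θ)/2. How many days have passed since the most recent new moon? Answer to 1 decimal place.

2.7 days

cos θ = 1 − 2f = 0.840, giving a principal value of 32.9°.
The Moon is waxing (0°–180°), so θ = 32.9° directly.
That fraction of the synodic month is 32.9/360 × 29.531 d ≈ 2.70 d.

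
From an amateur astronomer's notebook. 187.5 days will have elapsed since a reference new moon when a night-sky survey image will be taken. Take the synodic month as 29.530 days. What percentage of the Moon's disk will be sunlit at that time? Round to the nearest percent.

Reduce mod P: 187.5 − 6×29.530 = 10.32 d into the current lunation.
The Moon has covered 10.32/29.530 of its cycle, so θ ≈ 360° × 10.32/29.530 = 125.8°.
With cos θ = (-0.585), the lit fraction is (1 − (-0.585))/2 ≈ 0.793, so 79%.

79%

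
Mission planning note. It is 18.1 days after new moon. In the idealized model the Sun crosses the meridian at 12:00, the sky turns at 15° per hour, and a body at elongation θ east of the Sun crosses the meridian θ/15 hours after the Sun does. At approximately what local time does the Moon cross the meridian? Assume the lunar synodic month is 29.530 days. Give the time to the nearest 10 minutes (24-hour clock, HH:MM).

Elongation θ = 360° × 18.1/29.530 ≈ 220.7°.
Delay after the Sun = 220.7° / (15°/h) ≈ 14.71 h.
12:00 + 14.710 h ≈ 02:43 → 02:40 to the nearest ten minutes.

02:40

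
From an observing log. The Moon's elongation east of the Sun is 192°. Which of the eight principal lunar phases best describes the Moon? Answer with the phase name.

full moon

192° lies in the full moon sector of the 8-phase cycle.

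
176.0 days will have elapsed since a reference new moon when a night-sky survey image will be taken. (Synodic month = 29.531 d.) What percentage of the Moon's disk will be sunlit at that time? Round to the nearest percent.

176.0/29.531 = 5.960 lunations, so 5 complete cycles and 28.34 d into the next.
Phase angle: θ = 360°·(28.34 d)/(29.531 d) = 345.5°.
cos 345.5° = 0.968, so f = (1 − 0.968)/2 = 0.016, so 2%.

2%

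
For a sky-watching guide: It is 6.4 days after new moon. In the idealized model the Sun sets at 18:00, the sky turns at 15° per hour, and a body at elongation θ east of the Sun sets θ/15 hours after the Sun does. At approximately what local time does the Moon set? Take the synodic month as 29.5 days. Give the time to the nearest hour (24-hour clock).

Phase angle: θ = 360°·(6.4 d)/(29.5 d) = 78.1°.
Delay after the Sun = 78.1° / (15°/h) ≈ 5.21 h.
18:00 + 5.21 h ≈ 23:12 → 23:00 to the nearest hour.

23:00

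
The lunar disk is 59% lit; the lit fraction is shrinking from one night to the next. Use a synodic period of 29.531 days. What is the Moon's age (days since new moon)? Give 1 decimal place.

cos θ = 1 − 2f = -0.180, giving a principal value of 100.4°.
A waning Moon lies in 180°–360°, so θ = 360° − 100.4° = 259.6°.
That fraction of the synodic month is 259.6/360 × 29.531 d ≈ 21.30 d.

21.3 days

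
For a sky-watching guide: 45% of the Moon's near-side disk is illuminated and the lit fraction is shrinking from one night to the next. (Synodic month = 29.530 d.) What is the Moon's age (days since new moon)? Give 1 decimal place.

22.6 days

Invert f = (1 − cos θ)/2 to get cos θ = 1 − 2(0.45) = 0.100, hence θ₀ = arccos 0.100 = 84.3°.
A waning Moon lies in 180°–360°, so θ = 360° − 84.3° = 275.7°.
At 360°/29.530 d per day, 275.7° corresponds to 22.62 days.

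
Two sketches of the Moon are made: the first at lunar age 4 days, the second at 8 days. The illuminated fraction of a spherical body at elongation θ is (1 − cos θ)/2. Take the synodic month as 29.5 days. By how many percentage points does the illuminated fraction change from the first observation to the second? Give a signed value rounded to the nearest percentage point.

First observation: θ = 360°·4/29.5 = 48.8°, so f = 0.171.
Second observation: θ = 97.6°, f = 0.566.
Δf = 0.566 − 0.171 = +0.396, i.e. +40 pp.

+40 pp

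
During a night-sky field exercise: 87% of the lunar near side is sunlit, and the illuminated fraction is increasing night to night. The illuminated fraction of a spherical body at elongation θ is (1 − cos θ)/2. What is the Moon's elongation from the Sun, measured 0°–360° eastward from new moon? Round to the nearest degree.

cos θ = 1 − 2f = -0.740, giving a principal value of 137.7°.
Waxing ⇒ before full, so θ = 137.7°.

138°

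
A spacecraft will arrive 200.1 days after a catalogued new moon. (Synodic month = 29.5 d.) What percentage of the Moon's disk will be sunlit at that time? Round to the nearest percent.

Reduce mod P: 200.1 − 6×29.5 = 23.10 d into the current lunation.
Elongation θ = 360° × 23.10/29.5 ≈ 281.9°.
Illuminated fraction = (1 − cos 281.9°)/2 = (1 − 0.206)/2 ≈ 0.397, so 40%.

40%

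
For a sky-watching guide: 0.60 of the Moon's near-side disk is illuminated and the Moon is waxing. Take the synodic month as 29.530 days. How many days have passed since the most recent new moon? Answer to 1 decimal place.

cos θ = 1 − 2f = -0.200, giving a principal value of 101.5°.
Waxing ⇒ before full, so θ = 101.5°.
Age = 29.530 × 101.5°/360° ≈ 8.33 days.

8.3 days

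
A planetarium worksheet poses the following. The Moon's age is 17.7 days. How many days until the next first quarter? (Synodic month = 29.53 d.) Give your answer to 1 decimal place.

19.2 days

First quarter occurs at elongation 90°, i.e. at age 29.53 × 90/360 = 7.383 d.
This lunation's first quarter (7.383 d) has passed, so add one period: 36.913 − 17.7 = 19.213 days.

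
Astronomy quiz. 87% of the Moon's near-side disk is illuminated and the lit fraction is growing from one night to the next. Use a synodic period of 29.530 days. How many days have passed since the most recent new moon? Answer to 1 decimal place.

cos θ = 1 − 2f = -0.740, giving a principal value of 137.7°.
Waxing ⇒ before full, so θ = 137.7°.
At 360°/29.530 d per day, 137.7° corresponds to 11.30 days.

11.3 days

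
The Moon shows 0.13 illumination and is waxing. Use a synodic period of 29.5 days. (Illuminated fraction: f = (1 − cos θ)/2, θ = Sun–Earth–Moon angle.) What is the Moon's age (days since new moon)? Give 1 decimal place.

Invert f = (1 − cos θ)/2 to get cos θ = 1 − 2(0.13) = 0.740, hence θ₀ = arccos 0.740 = 42.3°.
The Moon is waxing (0°–180°), so θ = 42.3° directly.
That fraction of the synodic month is 42.3/360 × 29.5 d ≈ 3.46 d.

3.5 days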